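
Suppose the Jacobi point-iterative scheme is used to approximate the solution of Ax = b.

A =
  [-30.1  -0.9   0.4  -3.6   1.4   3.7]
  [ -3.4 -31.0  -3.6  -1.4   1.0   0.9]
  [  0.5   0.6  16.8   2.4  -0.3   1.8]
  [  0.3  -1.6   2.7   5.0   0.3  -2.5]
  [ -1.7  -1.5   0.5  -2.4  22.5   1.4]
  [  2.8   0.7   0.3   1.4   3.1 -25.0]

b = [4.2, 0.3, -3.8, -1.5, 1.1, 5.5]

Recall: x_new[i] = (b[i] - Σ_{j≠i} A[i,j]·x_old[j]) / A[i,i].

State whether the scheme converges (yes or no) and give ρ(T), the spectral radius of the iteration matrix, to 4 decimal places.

Write A = D+L+U with D = diag(-30.1, -31, 16.8, 5, 22.5, -25).
T_J = -D⁻¹(L+U): T[5,2] = -(0.3)/(-25) = +0.0120; T[5,5] = 0.
  T[0,:] = [+0.0000  -0.0299  +0.0133  -0.1196  +0.0465  +0.1229]
  T[1,:] = [-0.1097  +0.0000  -0.1161  -0.0452  +0.0323  +0.0290]
  T[2,:] = [-0.0298  -0.0357  +0.0000  -0.1429  +0.0179  -0.1071]
  T[3,:] = [-0.0600  +0.3200  -0.5400  +0.0000  -0.0600  +0.5000]
  T[4,:] = [+0.0756  +0.0667  -0.0222  +0.1067  +0.0000  -0.0622]
  T[5,:] = [+0.1120  +0.0280  +0.0120  +0.0560  +0.1240  +0.0000]
|roots of det(T-λI)|: 0.3550, 0.2084, 0.2084, 0.0826, 0.0380, 0.0140.
ρ(T) = max|λ| = 0.3550; 0.3550 < 1: convergent.

yes, ρ = 0.3550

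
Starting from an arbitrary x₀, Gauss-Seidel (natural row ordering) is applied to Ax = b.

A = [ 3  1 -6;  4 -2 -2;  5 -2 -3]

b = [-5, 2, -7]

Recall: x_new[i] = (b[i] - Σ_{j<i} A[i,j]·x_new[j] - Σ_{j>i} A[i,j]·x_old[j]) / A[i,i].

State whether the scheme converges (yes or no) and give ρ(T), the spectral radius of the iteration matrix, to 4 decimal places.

Write A = D+L+U with D = diag(3, -2, -3).
T_GS = -(D+L)⁻¹U: row 0 first, T[0,2] = -(-6)/(3) = +2.0000; later rows by forward substitution.
  T[0,:] = [+0.0000, -0.3333, +2.0000]
  T[1,:] = [+0.0000, -0.6667, +3.0000]
  T[2,:] = [+0.0000, -0.1111, +1.3333]
moduli |λ_i(T)| = 1.1498, 0.4832, 0.0000.
ρ(T) = max|λ| = 1.1498; 1.1498 > 1 ⇒ diverges.

no, ρ = 1.1498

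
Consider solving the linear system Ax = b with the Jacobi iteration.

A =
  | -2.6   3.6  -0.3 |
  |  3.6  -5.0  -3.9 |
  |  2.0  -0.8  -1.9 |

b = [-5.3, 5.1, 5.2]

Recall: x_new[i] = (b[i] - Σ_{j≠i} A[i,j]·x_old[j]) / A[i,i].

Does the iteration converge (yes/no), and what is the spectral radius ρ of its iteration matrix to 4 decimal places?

A = D + L + U where D = diag(-2.6, -5, -1.9).
Jacobi T = -D⁻¹(L+U): T[1,0] = -(3.6)/(-5) = +0.7200; T[1,1] = 0.
  T[0,:] = [+0.0000  +1.3846  -0.1154]
  T[1,:] = [+0.7200  +0.0000  -0.7800]
  T[2,:] = [+1.0526  -0.4211  +0.0000]
|λ(T)| sorted: 1.4092, 0.8843, 0.8843.
ρ = 1.4092; 1.4092 > 1 ⇒ diverges.

no, ρ = 1.4092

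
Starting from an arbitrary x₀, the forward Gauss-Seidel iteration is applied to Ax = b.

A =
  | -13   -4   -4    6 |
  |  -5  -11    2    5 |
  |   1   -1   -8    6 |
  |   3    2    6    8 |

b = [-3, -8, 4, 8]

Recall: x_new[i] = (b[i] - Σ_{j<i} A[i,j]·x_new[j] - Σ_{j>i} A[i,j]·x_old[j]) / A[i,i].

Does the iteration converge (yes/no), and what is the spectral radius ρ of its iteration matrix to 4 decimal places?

Split A = D + L + U, D = diag(-13, -11, -8, 8).
Gauss-Seidel: T = -(D+L)⁻¹U, row 0 first, T[0,3] = -(6)/(-13) = +0.4615; later rows by forward substitution.
  T[0,:] = [+0.0000, -0.3077, -0.3077, +0.4615]
  T[1,:] = [+0.0000, +0.1399, +0.3217, +0.2448]
  T[2,:] = [+0.0000, -0.0559, -0.0787, +0.7771]
  T[3,:] = [+0.0000, +0.1224, +0.0940, -0.8171]
|roots of det(T-λI)|: 0.8988, 0.2218, 0.0789, 0.0000.
ρ(T) = max|λ| = 0.8988; 0.8988 < 1 ⇒ converges.

yes, ρ = 0.8988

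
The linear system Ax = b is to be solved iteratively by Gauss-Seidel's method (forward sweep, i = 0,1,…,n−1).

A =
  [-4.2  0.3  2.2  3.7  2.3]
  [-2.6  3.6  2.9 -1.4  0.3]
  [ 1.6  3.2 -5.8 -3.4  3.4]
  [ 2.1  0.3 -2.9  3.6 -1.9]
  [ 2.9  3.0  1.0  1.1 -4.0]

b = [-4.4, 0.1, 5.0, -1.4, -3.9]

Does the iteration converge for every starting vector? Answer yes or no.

Diagonal D = diag(-4.2, 3.6, -5.8, 3.6, -4); L, U strict lower/upper.
T_GS = -(D+L)⁻¹U: row 0 first, T[0,3] = -(3.7)/(-4.2) = +0.8810; later rows by forward substitution.
  T[0,:] = [+0.0000 +0.0714 +0.5238 +0.8810 +0.5476]
  T[1,:] = [+0.0000 +0.0516 -0.4272 +1.0251 +0.3122]
  T[2,:] = [+0.0000 +0.0482 -0.0912 +0.2224 +0.9095]
  T[3,:] = [+0.0000 -0.0072 -0.3434 -0.4202 +0.9150]
  T[4,:] = [+0.0000 +0.1005 -0.0579 +1.3476 +1.1101]
|λ(T)| sorted: 1.5795, 1.0660, 0.0875, 0.0875, 0.0000.
ρ = 1.5795; 1.5795 > 1: divergent.

no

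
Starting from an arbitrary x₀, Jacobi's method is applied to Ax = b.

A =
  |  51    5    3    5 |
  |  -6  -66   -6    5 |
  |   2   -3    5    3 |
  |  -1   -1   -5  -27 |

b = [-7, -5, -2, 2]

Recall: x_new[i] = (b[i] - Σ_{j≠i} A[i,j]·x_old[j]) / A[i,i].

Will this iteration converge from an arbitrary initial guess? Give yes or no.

Split A = D + L + U, D = diag(51, -66, 5, -27).
Jacobi: T = -D⁻¹(L+U), T[1,3] = -(5)/(-66) = +0.0758; T[1,1] = 0.
  T[0,:] = [+0.0000, -0.0980, -0.0588, -0.0980]
  T[1,:] = [-0.0909, +0.0000, -0.0909, +0.0758]
  T[2,:] = [-0.4000, +0.6000, +0.0000, -0.6000]
  T[3,:] = [-0.0370, -0.0370, -0.1852, +0.0000]
|eigenvalues of T|: 0.3611, 0.2643, 0.2643, 0.0681.
spectral radius ρ = 0.3611; 0.3611 < 1: convergent.

yes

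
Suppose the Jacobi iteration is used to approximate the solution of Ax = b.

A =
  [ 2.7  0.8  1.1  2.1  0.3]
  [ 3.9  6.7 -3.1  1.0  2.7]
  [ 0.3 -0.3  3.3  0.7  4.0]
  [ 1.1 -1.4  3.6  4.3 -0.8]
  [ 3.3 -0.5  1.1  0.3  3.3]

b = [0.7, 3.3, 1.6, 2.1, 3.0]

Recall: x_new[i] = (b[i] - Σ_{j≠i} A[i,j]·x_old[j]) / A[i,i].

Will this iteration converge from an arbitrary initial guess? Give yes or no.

Let D = diag(2.7, 6.7, 3.3, 4.3, 3.3); L, U the strict triangles.
T_J = -D⁻¹(L+U): T[4,0] = -(3.3)/(3.3) = -1.0000; T[4,4] = 0.
  T[0,:] = [+0.0000 -0.2963 -0.4074 -0.7778 -0.1111]
  T[1,:] = [-0.5821 +0.0000 +0.4627 -0.1493 -0.4030]
  T[2,:] = [-0.0909 +0.0909 +0.0000 -0.2121 -1.2121]
  T[3,:] = [-0.2558 +0.3256 -0.8372 +0.0000 +0.1860]
  T[4,:] = [-1.0000 +0.1515 -0.3333 -0.0909 +0.0000]
|λ(T)| sorted: 1.2805, 0.6614, 0.6614, 0.4509, 0.4509.
ρ = 1.2805; 1.2805 > 1: divergent.

no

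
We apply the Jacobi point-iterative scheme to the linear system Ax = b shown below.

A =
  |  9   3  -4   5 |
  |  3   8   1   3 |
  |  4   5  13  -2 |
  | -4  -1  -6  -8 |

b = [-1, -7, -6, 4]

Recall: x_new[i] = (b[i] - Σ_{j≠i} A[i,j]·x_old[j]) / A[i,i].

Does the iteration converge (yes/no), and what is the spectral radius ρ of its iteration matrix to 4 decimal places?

Write A = D+L+U with D = diag(9, 8, 13, -8).
Jacobi T = -D⁻¹(L+U): T[1,3] = -(3)/(8) = -0.3750; T[1,1] = 0.
  T[0,:] = [+0.0000, -0.3333, +0.4444, -0.5556]
  T[1,:] = [-0.3750, +0.0000, -0.1250, -0.3750]
  T[2,:] = [-0.3077, -0.3846, +0.0000, +0.1538]
  T[3,:] = [-0.5000, -0.1250, -0.7500, +0.0000]
|λ(T)| sorted: 0.8394, 0.5557, 0.5557, 0.2586.
ρ(T) = max|λ| = 0.8394; 0.8394 < 1, so it converges for any x₀.

yes, ρ = 0.8394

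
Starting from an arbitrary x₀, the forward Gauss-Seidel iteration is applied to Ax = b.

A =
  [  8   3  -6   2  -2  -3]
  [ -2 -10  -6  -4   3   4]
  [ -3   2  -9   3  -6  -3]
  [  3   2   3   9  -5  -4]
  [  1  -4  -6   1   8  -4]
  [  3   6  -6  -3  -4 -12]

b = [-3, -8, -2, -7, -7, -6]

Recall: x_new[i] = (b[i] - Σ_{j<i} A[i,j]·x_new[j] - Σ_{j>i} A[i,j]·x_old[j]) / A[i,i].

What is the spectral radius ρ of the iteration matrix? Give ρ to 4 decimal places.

1.2182

Diagonal D = diag(8, -10, -9, 9, 8, -12); L, U strict lower/upper.
T_GS = -(D+L)⁻¹U: row 0 first, T[0,3] = -(2)/(8) = -0.2500; later rows by forward substitution.
  T[0,:] = [+0.0000 -0.3750 +0.7500 -0.2500 +0.2500 +0.3750]
  T[1,:] = [+0.0000 +0.0750 -0.7500 -0.3500 +0.2500 +0.3250]
  T[2,:] = [+0.0000 +0.1417 -0.4167 +0.3389 -0.6944 -0.3861]
  T[3,:] = [+0.0000 +0.0611 +0.0556 +0.0481 +0.6481 +0.3759]
  T[4,:] = [+0.0000 +0.1830 -0.7882 +0.1044 -0.5081 +0.2791]
  T[5,:] = [+0.0000 -0.2034 +0.2697 -0.4538 +0.5421 +0.2623]
eigenvalue magnitudes: 1.2182, 0.6393, 0.6393, 0.1351, 0.0774, 0.0000.
spectral radius ρ = 1.2182; 1.2182 > 1: divergent.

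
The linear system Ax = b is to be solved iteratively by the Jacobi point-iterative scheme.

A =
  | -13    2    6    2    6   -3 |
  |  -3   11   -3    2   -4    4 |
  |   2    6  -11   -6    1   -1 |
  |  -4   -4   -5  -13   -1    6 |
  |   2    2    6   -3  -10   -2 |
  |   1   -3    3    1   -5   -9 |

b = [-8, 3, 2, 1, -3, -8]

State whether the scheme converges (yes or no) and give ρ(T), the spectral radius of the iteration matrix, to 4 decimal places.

no, ρ = 1.2860

A = D + L + U where D = diag(-13, 11, -11, -13, -10, -9).
Jacobi T = -D⁻¹(L+U): T[1,2] = -(-3)/(11) = +0.2727; T[1,1] = 0.
  T[0,:] = [+0.0000, +0.1538, +0.4615, +0.1538, +0.4615, -0.2308]
  T[1,:] = [+0.2727, +0.0000, +0.2727, -0.1818, +0.3636, -0.3636]
  T[2,:] = [+0.1818, +0.5455, +0.0000, -0.5455, +0.0909, -0.0909]
  T[3,:] = [-0.3077, -0.3077, -0.3846, +0.0000, -0.0769, +0.4615]
  T[4,:] = [+0.2000, +0.2000, +0.6000, -0.3000, +0.0000, -0.2000]
  T[5,:] = [+0.1111, -0.3333, +0.3333, +0.1111, -0.5556, +0.0000]
moduli |λ_i(T)| = 1.2860, 0.6304, 0.4210, 0.4210, 0.3773, 0.0174.
ρ(T) = max|λ| = 1.2860; 1.2860 > 1, so it fails to converge.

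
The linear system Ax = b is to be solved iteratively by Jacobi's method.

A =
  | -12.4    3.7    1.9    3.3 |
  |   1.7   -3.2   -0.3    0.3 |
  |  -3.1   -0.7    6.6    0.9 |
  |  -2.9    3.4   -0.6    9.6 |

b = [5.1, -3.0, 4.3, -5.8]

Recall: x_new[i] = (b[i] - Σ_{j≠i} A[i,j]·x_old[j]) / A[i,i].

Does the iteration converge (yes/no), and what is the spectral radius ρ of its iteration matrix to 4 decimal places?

yes, ρ = 0.6165

Diagonal D = diag(-12.4, -3.2, 6.6, 9.6); L, U strict lower/upper.
Jacobi T = -D⁻¹(L+U): T[3,1] = -(3.4)/(9.6) = -0.3542; T[3,3] = 0.
  T[0,:] = [+0.0000, +0.2984, +0.1532, +0.2661]
  T[1,:] = [+0.5312, +0.0000, -0.0938, +0.0938]
  T[2,:] = [+0.4697, +0.1061, +0.0000, -0.1364]
  T[3,:] = [+0.3021, -0.3542, +0.0625, +0.0000]
|λ(T)| sorted: 0.6165, 0.4772, 0.2332, 0.2332.
ρ = 0.6165; 0.6165 < 1 ⇒ converges.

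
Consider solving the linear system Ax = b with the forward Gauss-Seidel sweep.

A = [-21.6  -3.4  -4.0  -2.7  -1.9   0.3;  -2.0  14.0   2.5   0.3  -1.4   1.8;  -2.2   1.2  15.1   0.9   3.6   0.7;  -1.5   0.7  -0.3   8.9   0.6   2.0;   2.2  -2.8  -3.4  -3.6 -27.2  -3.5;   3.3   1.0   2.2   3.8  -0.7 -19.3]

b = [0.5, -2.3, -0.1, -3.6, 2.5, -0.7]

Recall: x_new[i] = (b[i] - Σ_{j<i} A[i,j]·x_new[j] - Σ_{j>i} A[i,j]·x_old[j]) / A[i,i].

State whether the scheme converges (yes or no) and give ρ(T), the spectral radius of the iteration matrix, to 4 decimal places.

Let D = diag(-21.6, 14, 15.1, 8.9, -27.2, -19.3); L, U the strict triangles.
GS T = -(D+L)⁻¹U: row 0 first, T[0,4] = -(-1.9)/(-21.6) = -0.0880; later rows by forward substitution.
  T[0,:] = [+0.0000, -0.1574, -0.1852, -0.1250, -0.0880, +0.0139]
  T[1,:] = [+0.0000, -0.0225, -0.2050, -0.0393, +0.0874, -0.1266]
  T[2,:] = [+0.0000, -0.0211, -0.0107, -0.0747, -0.2582, -0.0343]
  T[3,:] = [+0.0000, -0.0255, -0.0154, -0.0205, -0.0978, -0.2136]
  T[4,:] = [+0.0000, -0.0044, +0.0095, +0.0060, +0.0291, -0.0820]
  T[5,:] = [+0.0000, -0.0353, -0.0469, -0.0362, -0.0603, -0.0472]
|λ(T)| sorted: 0.2332, 0.0962, 0.0962, 0.0918, 0.0125, 0.0000.
ρ(T) = max|λ| = 0.2332; 0.2332 < 1, so it converges for any x₀.

yes, ρ = 0.2332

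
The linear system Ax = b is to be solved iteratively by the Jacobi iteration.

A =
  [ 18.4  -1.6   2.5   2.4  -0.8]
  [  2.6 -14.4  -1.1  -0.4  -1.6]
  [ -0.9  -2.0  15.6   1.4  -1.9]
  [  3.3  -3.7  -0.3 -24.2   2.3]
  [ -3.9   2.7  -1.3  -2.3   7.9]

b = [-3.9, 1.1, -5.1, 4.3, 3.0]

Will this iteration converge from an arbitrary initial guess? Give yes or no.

yes

A = D + L + U where D = diag(18.4, -14.4, 15.6, -24.2, 7.9).
Jacobi: T = -D⁻¹(L+U), T[0,3] = -(2.4)/(18.4) = -0.1304; T[0,0] = 0.
  T[0,:] = [+0.0000, +0.0870, -0.1359, -0.1304, +0.0435]
  T[1,:] = [+0.1806, +0.0000, -0.0764, -0.0278, -0.1111]
  T[2,:] = [+0.0577, +0.1282, +0.0000, -0.0897, +0.1218]
  T[3,:] = [+0.1364, -0.1529, -0.0124, +0.0000, +0.0950]
  T[4,:] = [+0.4937, -0.3418, +0.1646, +0.2911, +0.0000]
|λ(T)| sorted: 0.3685, 0.2445, 0.1559, 0.1559, 0.0623.
spectral radius ρ = 0.3685; 0.3685 < 1 ⇒ converges.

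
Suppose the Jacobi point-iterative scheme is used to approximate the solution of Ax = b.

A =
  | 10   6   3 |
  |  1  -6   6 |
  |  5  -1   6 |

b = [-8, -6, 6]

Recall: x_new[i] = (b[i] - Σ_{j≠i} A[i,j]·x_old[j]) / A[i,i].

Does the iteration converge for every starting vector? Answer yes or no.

Split A = D + L + U, D = diag(10, -6, 6).
Jacobi: T = -D⁻¹(L+U), T[0,1] = -(6)/(10) = -0.6000; T[0,0] = 0.
  T[0,:] = [+0.0000, -0.6000, -0.3000]
  T[1,:] = [+0.1667, +0.0000, +1.0000]
  T[2,:] = [-0.8333, +0.1667, +0.0000]
moduli |λ_i(T)| = 0.9219, 0.7303, 0.7303.
spectral radius ρ = 0.9219; 0.9219 < 1: convergent.

yes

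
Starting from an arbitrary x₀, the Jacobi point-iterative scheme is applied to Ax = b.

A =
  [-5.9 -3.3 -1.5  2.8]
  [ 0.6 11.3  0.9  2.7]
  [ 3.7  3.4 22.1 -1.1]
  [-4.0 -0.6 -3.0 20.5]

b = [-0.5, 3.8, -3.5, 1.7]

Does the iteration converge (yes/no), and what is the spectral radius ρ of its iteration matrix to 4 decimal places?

yes, ρ = 0.4056

Diagonal D = diag(-5.9, 11.3, 22.1, 20.5); L, U strict lower/upper.
T_J = -D⁻¹(L+U): T[2,1] = -(3.4)/(22.1) = -0.1538; T[2,2] = 0.
  T[0,:] = [+0.0000 -0.5593 -0.2542 +0.4746]
  T[1,:] = [-0.0531 +0.0000 -0.0796 -0.2389]
  T[2,:] = [-0.1674 -0.1538 +0.0000 +0.0498]
  T[3,:] = [+0.1951 +0.0293 +0.1463 +0.0000]
eigenvalue magnitudes: 0.4056, 0.3359, 0.2286, 0.1588.
ρ(T) = max|λ| = 0.4056; 0.4056 < 1, so it converges for any x₀.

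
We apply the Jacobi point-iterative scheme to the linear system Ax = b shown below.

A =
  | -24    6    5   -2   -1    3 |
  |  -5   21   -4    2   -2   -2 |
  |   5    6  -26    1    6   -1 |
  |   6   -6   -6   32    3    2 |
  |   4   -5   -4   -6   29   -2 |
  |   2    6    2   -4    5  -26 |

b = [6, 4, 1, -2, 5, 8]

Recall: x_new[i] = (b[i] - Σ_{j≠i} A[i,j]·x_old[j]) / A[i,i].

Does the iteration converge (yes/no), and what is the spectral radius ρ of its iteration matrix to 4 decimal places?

Let D = diag(-24, 21, -26, 32, 29, -26); L, U the strict triangles.
Jacobi T = -D⁻¹(L+U): T[0,4] = -(-1)/(-24) = -0.0417; T[0,0] = 0.
  T[0,:] = [+0.0000  +0.2500  +0.2083  -0.0833  -0.0417  +0.1250]
  T[1,:] = [+0.2381  +0.0000  +0.1905  -0.0952  +0.0952  +0.0952]
  T[2,:] = [+0.1923  +0.2308  +0.0000  +0.0385  +0.2308  -0.0385]
  T[3,:] = [-0.1875  +0.1875  +0.1875  +0.0000  -0.0938  -0.0625]
  T[4,:] = [-0.1379  +0.1724  +0.1379  +0.2069  +0.0000  +0.0690]
  T[5,:] = [+0.0769  +0.2308  +0.0769  -0.1538  +0.1923  +0.0000]
|roots of det(T-λI)|: 0.5296, 0.2831, 0.2831, 0.2382, 0.1303, 0.1303.
ρ = 0.5296; 0.5296 < 1: convergent.

yes, ρ = 0.5296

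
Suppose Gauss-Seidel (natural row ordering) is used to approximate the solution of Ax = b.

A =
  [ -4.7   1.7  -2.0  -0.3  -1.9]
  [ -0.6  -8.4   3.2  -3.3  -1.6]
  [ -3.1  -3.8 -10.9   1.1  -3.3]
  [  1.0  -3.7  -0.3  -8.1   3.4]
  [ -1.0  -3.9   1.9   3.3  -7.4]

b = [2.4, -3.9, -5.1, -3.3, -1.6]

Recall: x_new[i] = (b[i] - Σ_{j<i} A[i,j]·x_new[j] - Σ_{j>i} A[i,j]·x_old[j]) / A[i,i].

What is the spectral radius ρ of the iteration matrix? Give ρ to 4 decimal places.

0.5601

A = D + L + U where D = diag(-4.7, -8.4, -10.9, -8.1, -7.4).
GS T = -(D+L)⁻¹U: row 0 first, T[0,2] = -(-2)/(-4.7) = -0.4255; later rows by forward substitution.
  T[0,:] = [+0.0000 +0.3617 -0.4255 -0.0638 -0.4043]
  T[1,:] = [+0.0000 -0.0258 +0.4113 -0.3883 -0.1616]
  T[2,:] = [+0.0000 -0.0939 -0.0224 +0.2544 -0.1314]
  T[3,:] = [+0.0000 +0.0599 -0.2396 +0.1601 +0.4485]
  T[4,:] = [+0.0000 -0.0326 -0.2719 +0.3500 +0.3061]
|roots of det(T-λI)|: 0.5601, 0.1954, 0.1954, 0.0369, 0.0000.
ρ(T) = max|λ| = 0.5601; 0.5601 < 1: convergent.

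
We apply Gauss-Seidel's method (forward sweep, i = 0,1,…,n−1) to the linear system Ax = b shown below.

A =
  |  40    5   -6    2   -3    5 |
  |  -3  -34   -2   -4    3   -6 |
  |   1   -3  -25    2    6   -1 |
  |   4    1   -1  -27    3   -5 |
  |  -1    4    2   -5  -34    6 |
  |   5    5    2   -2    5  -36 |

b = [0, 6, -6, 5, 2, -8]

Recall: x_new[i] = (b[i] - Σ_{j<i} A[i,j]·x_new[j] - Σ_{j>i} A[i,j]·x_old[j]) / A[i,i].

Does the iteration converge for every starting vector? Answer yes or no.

Diagonal D = diag(40, -34, -25, -27, -34, -36); L, U strict lower/upper.
GS T = -(D+L)⁻¹U: row 0 first, T[0,2] = -(-6)/(40) = +0.1500; later rows by forward substitution.
  T[0,:] = [+0.0000 -0.1250 +0.1500 -0.0500 +0.0750 -0.1250]
  T[1,:] = [+0.0000 +0.0110 -0.0721 -0.1132 +0.0816 -0.1654]
  T[2,:] = [+0.0000 -0.0063 +0.0146 +0.0916 +0.2332 -0.0251]
  T[3,:] = [+0.0000 -0.0179 +0.0190 -0.0150 +0.1166 -0.2089]
  T[4,:] = [+0.0000 +0.0072 -0.0148 -0.0043 +0.0040 +0.1899]
  T[5,:] = [+0.0000 -0.0142 +0.0085 -0.0173 +0.0288 -0.0038]
moduli |λ_i(T)| = 0.1501, 0.1042, 0.0836, 0.0836, 0.0147, 0.0000.
spectral radius ρ = 0.1501; 0.1501 < 1, so it converges for any x₀.

yes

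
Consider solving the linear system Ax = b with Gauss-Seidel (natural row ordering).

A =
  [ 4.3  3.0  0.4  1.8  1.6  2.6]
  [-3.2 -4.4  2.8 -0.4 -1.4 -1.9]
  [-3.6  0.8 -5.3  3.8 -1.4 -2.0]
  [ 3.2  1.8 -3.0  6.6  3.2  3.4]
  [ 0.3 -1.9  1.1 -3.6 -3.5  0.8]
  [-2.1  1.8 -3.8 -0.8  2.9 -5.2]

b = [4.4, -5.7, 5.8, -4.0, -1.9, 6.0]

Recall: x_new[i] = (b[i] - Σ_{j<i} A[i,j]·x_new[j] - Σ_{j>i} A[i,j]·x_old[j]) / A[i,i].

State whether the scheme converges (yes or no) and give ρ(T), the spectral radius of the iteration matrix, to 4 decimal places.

no, ρ = 1.6384

Diagonal D = diag(4.3, -4.4, -5.3, 6.6, -3.5, -5.2); L, U strict lower/upper.
Gauss-Seidel: T = -(D+L)⁻¹U, row 0 first, T[0,1] = -(3)/(4.3) = -0.6977; later rows by forward substitution.
  T[0,:] = [+0.0000 -0.6977 -0.0930 -0.4186 -0.3721 -0.6047]
  T[1,:] = [+0.0000 +0.5074 +0.7040 +0.2135 -0.0476 +0.0079]
  T[2,:] = [+0.0000 +0.5505 +0.1695 +1.0335 -0.0186 +0.0345]
  T[3,:] = [+0.0000 +0.4501 -0.0699 +0.6145 -0.2999 -0.2084]
  T[4,:] = [+0.0000 -0.6252 -0.2650 -0.4590 +0.2966 +0.3977]
  T[5,:] = [+0.0000 -0.3628 +0.0204 -0.8629 +0.3589 +0.4755]
eigenvalue magnitudes: 1.6384, 0.5934, 0.3645, 0.3645, 0.1103, 0.0000.
ρ(T) = max|λ| = 1.6384; 1.6384 > 1, so it fails to converge.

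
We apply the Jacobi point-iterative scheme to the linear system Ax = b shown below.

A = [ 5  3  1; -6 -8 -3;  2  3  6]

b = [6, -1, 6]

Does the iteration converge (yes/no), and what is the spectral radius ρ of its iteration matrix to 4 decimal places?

Let D = diag(5, -8, 6); L, U the strict triangles.
Jacobi T = -D⁻¹(L+U): T[0,1] = -(3)/(5) = -0.6000; T[0,0] = 0.
  T[0,:] = [+0.0000, -0.6000, -0.2000]
  T[1,:] = [-0.7500, +0.0000, -0.3750]
  T[2,:] = [-0.3333, -0.5000, +0.0000]
|eigenvalues of T|: 0.9303, 0.6999, 0.2304.
ρ(T) = max|λ| = 0.9303; 0.9303 < 1, so it converges for any x₀.

yes, ρ = 0.9303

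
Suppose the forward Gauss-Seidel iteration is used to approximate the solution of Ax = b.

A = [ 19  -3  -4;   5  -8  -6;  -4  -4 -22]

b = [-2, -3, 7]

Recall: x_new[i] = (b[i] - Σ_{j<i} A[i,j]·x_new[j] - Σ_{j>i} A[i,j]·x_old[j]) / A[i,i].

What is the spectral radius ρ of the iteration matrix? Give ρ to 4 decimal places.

Write A = D+L+U with D = diag(19, -8, -22).
GS T = -(D+L)⁻¹U: row 0 first, T[0,1] = -(-3)/(19) = +0.1579; later rows by forward substitution.
  T[0,:] = [+0.0000, +0.1579, +0.2105]
  T[1,:] = [+0.0000, +0.0987, -0.6184]
  T[2,:] = [+0.0000, -0.0467, +0.0742]
eigenvalue magnitudes: 0.2567, 0.0839, 0.0000.
ρ = 0.2567; 0.2567 < 1, so it converges for any x₀.

0.2567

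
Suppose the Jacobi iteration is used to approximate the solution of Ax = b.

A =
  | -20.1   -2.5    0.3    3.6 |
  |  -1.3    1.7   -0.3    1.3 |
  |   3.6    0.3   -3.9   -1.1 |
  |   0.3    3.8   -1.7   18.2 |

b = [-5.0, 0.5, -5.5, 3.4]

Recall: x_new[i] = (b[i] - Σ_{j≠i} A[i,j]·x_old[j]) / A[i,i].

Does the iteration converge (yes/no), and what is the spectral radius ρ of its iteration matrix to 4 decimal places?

yes, ρ = 0.3670

Let D = diag(-20.1, 1.7, -3.9, 18.2); L, U the strict triangles.
T_J = -D⁻¹(L+U): T[2,3] = -(-1.1)/(-3.9) = -0.2821; T[2,2] = 0.
  T[0,:] = [+0.0000  -0.1244  +0.0149  +0.1791]
  T[1,:] = [+0.7647  +0.0000  +0.1765  -0.7647]
  T[2,:] = [+0.9231  +0.0769  +0.0000  -0.2821]
  T[3,:] = [-0.0165  -0.2088  +0.0934  +0.0000]
|λ(T)| sorted: 0.3670, 0.2911, 0.2911, 0.0318.
ρ = 0.3670; 0.3670 < 1: convergent.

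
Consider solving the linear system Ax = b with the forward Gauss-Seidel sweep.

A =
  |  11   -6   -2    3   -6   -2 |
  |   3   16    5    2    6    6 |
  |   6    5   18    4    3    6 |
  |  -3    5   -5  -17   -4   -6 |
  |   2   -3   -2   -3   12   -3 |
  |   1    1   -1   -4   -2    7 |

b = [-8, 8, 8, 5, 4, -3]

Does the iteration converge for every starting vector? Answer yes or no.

yes

Diagonal D = diag(11, 16, 18, -17, 12, 7); L, U strict lower/upper.
T_GS = -(D+L)⁻¹U: row 0 first, T[0,2] = -(-2)/(11) = +0.1818; later rows by forward substitution.
  T[0,:] = [+0.0000  +0.5455  +0.1818  -0.2727  +0.5455  +0.1818]
  T[1,:] = [+0.0000  -0.1023  -0.3466  -0.0739  -0.4773  -0.4091]
  T[2,:] = [+0.0000  -0.1534  +0.0357  -0.1108  -0.2159  -0.2803]
  T[3,:] = [+0.0000  -0.0812  -0.1445  +0.0590  -0.4084  -0.4229]
  T[4,:] = [+0.0000  -0.1623  -0.1471  +0.0233  -0.3483  -0.0350]
  T[5,:] = [+0.0000  -0.1780  -0.0960  +0.0740  -0.3735  -0.2592]
moduli |λ_i(T)| = 0.8513, 0.2314, 0.1827, 0.1827, 0.0484, 0.0000.
spectral radius ρ = 0.8513; 0.8513 < 1: convergent.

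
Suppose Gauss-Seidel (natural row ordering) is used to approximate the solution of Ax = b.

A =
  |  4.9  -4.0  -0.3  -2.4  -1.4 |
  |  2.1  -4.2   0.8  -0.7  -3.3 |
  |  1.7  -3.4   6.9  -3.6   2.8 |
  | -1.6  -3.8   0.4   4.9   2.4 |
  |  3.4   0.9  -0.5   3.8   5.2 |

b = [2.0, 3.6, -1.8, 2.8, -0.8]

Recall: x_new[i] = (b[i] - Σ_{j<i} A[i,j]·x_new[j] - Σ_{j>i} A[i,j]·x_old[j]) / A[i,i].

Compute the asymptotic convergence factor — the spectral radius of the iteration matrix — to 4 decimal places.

Write A = D+L+U with D = diag(4.9, -4.2, 6.9, 4.9, 5.2).
GS T = -(D+L)⁻¹U: row 0 first, T[0,3] = -(-2.4)/(4.9) = +0.4898; later rows by forward substitution.
  T[0,:] = [+0.0000, +0.8163, +0.0612, +0.4898, +0.2857]
  T[1,:] = [+0.0000, +0.4082, +0.2211, +0.0782, -0.6429]
  T[2,:] = [+0.0000, -0.0000, +0.0939, +0.4396, -0.7930]
  T[3,:] = [+0.0000, +0.5831, +0.1838, +0.1847, -0.8303]
  T[4,:] = [+0.0000, -1.0305, -0.2036, -0.4265, +0.4550]
moduli |λ_i(T)| = 1.6949, 0.4590, 0.1827, 0.1827, 0.0000.
ρ(T) = max|λ| = 1.6949; 1.6949 > 1: divergent.

1.6949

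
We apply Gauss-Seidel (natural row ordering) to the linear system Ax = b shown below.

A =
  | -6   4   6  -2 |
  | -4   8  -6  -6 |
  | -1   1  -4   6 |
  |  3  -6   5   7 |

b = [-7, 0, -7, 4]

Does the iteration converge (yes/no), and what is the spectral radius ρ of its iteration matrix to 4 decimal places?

no, ρ = 1.2966

Diagonal D = diag(-6, 8, -4, 7); L, U strict lower/upper.
GS T = -(D+L)⁻¹U: row 0 first, T[0,1] = -(4)/(-6) = +0.6667; later rows by forward substitution.
  T[0,:] = [+0.0000  +0.6667  +1.0000  -0.3333]
  T[1,:] = [+0.0000  +0.3333  +1.2500  +0.5833]
  T[2,:] = [+0.0000  -0.0833  +0.0625  +1.7292]
  T[3,:] = [+0.0000  +0.0595  +0.5982  -0.5923]
moduli |λ_i(T)| = 1.2966, 0.7839, 0.3162, 0.0000.
ρ = 1.2966; 1.2966 > 1, so it fails to converge.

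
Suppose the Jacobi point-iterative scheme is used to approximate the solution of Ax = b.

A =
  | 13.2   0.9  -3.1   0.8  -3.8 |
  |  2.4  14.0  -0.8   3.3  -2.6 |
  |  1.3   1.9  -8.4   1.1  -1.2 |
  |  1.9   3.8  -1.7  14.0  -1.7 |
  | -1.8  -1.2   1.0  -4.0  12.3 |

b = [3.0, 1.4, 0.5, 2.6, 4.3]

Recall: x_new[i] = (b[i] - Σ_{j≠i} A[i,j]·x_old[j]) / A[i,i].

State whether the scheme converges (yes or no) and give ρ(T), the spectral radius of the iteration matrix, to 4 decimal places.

Let D = diag(13.2, 14, -8.4, 14, 12.3); L, U the strict triangles.
Jacobi: T = -D⁻¹(L+U), T[2,4] = -(-1.2)/(-8.4) = -0.1429; T[2,2] = 0.
  T[0,:] = [+0.0000 -0.0682 +0.2348 -0.0606 +0.2879]
  T[1,:] = [-0.1714 +0.0000 +0.0571 -0.2357 +0.1857]
  T[2,:] = [+0.1548 +0.2262 +0.0000 +0.1310 -0.1429]
  T[3,:] = [-0.1357 -0.2714 +0.1214 +0.0000 +0.1214]
  T[4,:] = [+0.1463 +0.0976 -0.0813 +0.3252 +0.0000]
|eigenvalues of T|: 0.6511, 0.2293, 0.1924, 0.1924, 0.0898.
ρ = 0.6511; 0.6511 < 1, so it converges for any x₀.

yes, ρ = 0.6511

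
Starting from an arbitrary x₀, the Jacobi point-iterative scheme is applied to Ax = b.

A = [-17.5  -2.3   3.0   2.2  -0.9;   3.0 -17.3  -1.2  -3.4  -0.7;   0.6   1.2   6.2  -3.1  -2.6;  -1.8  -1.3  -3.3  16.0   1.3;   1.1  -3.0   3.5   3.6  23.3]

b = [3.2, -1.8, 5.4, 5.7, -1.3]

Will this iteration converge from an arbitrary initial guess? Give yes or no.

yes

Split A = D + L + U, D = diag(-17.5, -17.3, 6.2, 16, 23.3).
Jacobi T = -D⁻¹(L+U): T[0,4] = -(-0.9)/(-17.5) = -0.0514; T[0,0] = 0.
  T[0,:] = [+0.0000, -0.1314, +0.1714, +0.1257, -0.0514]
  T[1,:] = [+0.1734, +0.0000, -0.0694, -0.1965, -0.0405]
  T[2,:] = [-0.0968, -0.1935, +0.0000, +0.5000, +0.4194]
  T[3,:] = [+0.1125, +0.0813, +0.2062, +0.0000, -0.0813]
  T[4,:] = [-0.0472, +0.1288, -0.1502, -0.1545, +0.0000]
|λ(T)| sorted: 0.2436, 0.1496, 0.1496, 0.1273, 0.1273.
ρ(T) = max|λ| = 0.2436; 0.2436 < 1 ⇒ converges.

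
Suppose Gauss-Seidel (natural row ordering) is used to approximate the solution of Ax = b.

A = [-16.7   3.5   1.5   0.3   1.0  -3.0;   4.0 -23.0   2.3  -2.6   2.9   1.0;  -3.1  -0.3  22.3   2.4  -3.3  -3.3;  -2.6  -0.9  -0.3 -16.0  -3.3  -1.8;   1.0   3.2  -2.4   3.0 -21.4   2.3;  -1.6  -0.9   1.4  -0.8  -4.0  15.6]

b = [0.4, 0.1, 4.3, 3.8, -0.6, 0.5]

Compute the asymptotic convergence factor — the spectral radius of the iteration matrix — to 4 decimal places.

0.1920

Let D = diag(-16.7, -23, 22.3, -16, -21.4, 15.6); L, U the strict triangles.
T_GS = -(D+L)⁻¹U: row 0 first, T[0,1] = -(3.5)/(-16.7) = +0.2096; later rows by forward substitution.
  T[0,:] = [+0.0000  +0.2096  +0.0898  +0.0180  +0.0599  -0.1796]
  T[1,:] = [+0.0000  +0.0364  +0.1156  -0.1099  +0.1365  +0.0122]
  T[2,:] = [+0.0000  +0.0296  +0.0140  -0.1066  +0.1581  +0.1232]
  T[3,:] = [+0.0000  -0.0367  -0.0214  +0.0053  -0.2266  -0.0863]
  T[4,:] = [+0.0000  +0.0068  +0.0169  -0.0029  -0.0263  +0.0750]
  T[5,:] = [+0.0000  +0.0208  +0.0179  +0.0046  -0.0185  -0.0140]
|eigenvalues of T|: 0.1920, 0.0842, 0.0842, 0.0614, 0.0614, 0.0000.
spectral radius ρ = 0.1920; 0.1920 < 1, so it converges for any x₀.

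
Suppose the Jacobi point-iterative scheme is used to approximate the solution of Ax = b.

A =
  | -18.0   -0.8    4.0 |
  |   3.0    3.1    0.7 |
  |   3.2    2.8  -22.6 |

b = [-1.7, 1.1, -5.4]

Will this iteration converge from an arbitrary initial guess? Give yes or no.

Write A = D+L+U with D = diag(-18, 3.1, -22.6).
Jacobi: T = -D⁻¹(L+U), T[1,2] = -(0.7)/(3.1) = -0.2258; T[1,1] = 0.
  T[0,:] = [+0.0000 -0.0444 +0.2222]
  T[1,:] = [-0.9677 +0.0000 -0.2258]
  T[2,:] = [+0.1416 +0.1239 +0.0000]
|eigenvalues of T|: 0.3456, 0.2701, 0.2701.
spectral radius ρ = 0.3456; 0.3456 < 1: convergent.

yes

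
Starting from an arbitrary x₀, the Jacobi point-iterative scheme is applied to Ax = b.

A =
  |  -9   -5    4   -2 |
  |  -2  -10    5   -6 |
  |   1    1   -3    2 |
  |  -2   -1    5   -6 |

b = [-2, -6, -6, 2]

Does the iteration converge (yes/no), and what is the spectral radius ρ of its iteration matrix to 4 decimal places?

no, ρ = 1.3059

Write A = D+L+U with D = diag(-9, -10, -3, -6).
Jacobi: T = -D⁻¹(L+U), T[2,3] = -(2)/(-3) = +0.6667; T[2,2] = 0.
  T[0,:] = [+0.0000, -0.5556, +0.4444, -0.2222]
  T[1,:] = [-0.2000, +0.0000, +0.5000, -0.6000]
  T[2,:] = [+0.3333, +0.3333, +0.0000, +0.6667]
  T[3,:] = [-0.3333, -0.1667, +0.8333, +0.0000]
moduli |λ_i(T)| = 1.3059, 0.7303, 0.3598, 0.3598.
ρ(T) = max|λ| = 1.3059; 1.3059 > 1, so it fails to converge.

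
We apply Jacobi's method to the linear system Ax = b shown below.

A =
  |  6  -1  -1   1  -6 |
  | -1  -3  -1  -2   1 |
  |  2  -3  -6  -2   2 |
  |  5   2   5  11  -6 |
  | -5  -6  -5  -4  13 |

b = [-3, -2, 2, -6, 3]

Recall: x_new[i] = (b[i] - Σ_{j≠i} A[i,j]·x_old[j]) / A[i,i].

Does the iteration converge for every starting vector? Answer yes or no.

no

Let D = diag(6, -3, -6, 11, 13); L, U the strict triangles.
Jacobi T = -D⁻¹(L+U): T[2,0] = -(2)/(-6) = +0.3333; T[2,2] = 0.
  T[0,:] = [+0.0000  +0.1667  +0.1667  -0.1667  +1.0000]
  T[1,:] = [-0.3333  +0.0000  -0.3333  -0.6667  +0.3333]
  T[2,:] = [+0.3333  -0.5000  +0.0000  -0.3333  +0.3333]
  T[3,:] = [-0.4545  -0.1818  -0.4545  +0.0000  +0.5455]
  T[4,:] = [+0.3846  +0.4615  +0.3846  +0.3077  +0.0000]
moduli |λ_i(T)| = 1.3495, 0.8561, 0.4730, 0.4730, 0.2385.
spectral radius ρ = 1.3495; 1.3495 > 1: divergent.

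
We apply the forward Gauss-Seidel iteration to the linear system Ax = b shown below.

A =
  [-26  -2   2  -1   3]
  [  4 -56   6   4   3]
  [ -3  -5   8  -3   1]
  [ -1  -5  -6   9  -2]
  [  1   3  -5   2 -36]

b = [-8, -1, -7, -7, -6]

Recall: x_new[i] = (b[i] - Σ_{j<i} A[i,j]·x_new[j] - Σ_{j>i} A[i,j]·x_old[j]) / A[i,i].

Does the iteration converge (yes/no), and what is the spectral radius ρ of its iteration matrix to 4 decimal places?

yes, ρ = 0.4326

A = D + L + U where D = diag(-26, -56, 8, 9, -36).
T_GS = -(D+L)⁻¹U: row 0 first, T[0,1] = -(-2)/(-26) = -0.0769; later rows by forward substitution.
  T[0,:] = [+0.0000 -0.0769 +0.0769 -0.0385 +0.1154]
  T[1,:] = [+0.0000 -0.0055 +0.1126 +0.0687 +0.0618]
  T[2,:] = [+0.0000 -0.0323 +0.0992 +0.4035 -0.0431]
  T[3,:] = [+0.0000 -0.0331 +0.1373 +0.3029 +0.2407]
  T[4,:] = [+0.0000 +0.0000 +0.0054 -0.0346 +0.0277]
|eigenvalues of T|: 0.4326, 0.0459, 0.0459, 0.0209, 0.0000.
spectral radius ρ = 0.4326; 0.4326 < 1, so it converges for any x₀.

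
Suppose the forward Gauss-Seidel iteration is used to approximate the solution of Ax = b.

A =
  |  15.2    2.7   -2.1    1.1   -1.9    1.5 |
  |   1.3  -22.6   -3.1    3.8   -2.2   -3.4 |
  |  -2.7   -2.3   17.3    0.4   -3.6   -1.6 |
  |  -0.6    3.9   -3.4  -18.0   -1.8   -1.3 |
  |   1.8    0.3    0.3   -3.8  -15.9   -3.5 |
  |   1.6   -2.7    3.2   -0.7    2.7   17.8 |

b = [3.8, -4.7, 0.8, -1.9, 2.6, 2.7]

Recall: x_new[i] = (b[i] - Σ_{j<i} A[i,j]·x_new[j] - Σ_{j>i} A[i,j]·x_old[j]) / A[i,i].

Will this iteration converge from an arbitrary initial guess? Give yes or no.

Diagonal D = diag(15.2, -22.6, 17.3, -18, -15.9, 17.8); L, U strict lower/upper.
GS T = -(D+L)⁻¹U: row 0 first, T[0,4] = -(-1.9)/(15.2) = +0.1250; later rows by forward substitution.
  T[0,:] = [+0.0000 -0.1776 +0.1382 -0.0724 +0.1250 -0.0987]
  T[1,:] = [+0.0000 -0.0102 -0.1292 +0.1640 -0.0902 -0.1561]
  T[2,:] = [+0.0000 -0.0291 +0.0044 -0.0126 +0.2156 +0.0563]
  T[3,:] = [+0.0000 +0.0092 -0.0334 +0.0403 -0.1644 -0.1134]
  T[4,:] = [+0.0000 -0.0230 +0.0213 -0.0150 +0.0558 -0.2061]
  T[5,:] = [+0.0000 +0.0235 -0.0373 +0.0375 -0.0786 +0.0019]
|eigenvalues of T|: 0.2392, 0.1007, 0.1007, 0.0686, 0.0067, 0.0000.
ρ(T) = max|λ| = 0.2392; 0.2392 < 1, so it converges for any x₀.

yes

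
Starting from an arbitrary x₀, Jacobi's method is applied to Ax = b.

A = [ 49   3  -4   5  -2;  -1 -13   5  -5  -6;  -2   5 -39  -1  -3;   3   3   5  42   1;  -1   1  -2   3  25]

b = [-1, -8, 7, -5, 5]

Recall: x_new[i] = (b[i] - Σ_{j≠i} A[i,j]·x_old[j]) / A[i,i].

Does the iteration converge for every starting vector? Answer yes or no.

Diagonal D = diag(49, -13, -39, 42, 25); L, U strict lower/upper.
T_J = -D⁻¹(L+U): T[0,1] = -(3)/(49) = -0.0612; T[0,0] = 0.
  T[0,:] = [+0.0000, -0.0612, +0.0816, -0.1020, +0.0408]
  T[1,:] = [-0.0769, +0.0000, +0.3846, -0.3846, -0.4615]
  T[2,:] = [-0.0513, +0.1282, +0.0000, -0.0256, -0.0769]
  T[3,:] = [-0.0714, -0.0714, -0.1190, +0.0000, -0.0238]
  T[4,:] = [+0.0400, -0.0400, +0.0800, -0.1200, +0.0000]
|λ(T)| sorted: 0.3184, 0.2440, 0.2006, 0.0640, 0.0640.
spectral radius ρ = 0.3184; 0.3184 < 1 ⇒ converges.

yes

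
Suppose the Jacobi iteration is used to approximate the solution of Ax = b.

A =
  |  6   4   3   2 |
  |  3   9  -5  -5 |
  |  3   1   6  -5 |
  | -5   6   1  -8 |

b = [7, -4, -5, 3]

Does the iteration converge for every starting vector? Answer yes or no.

no

Split A = D + L + U, D = diag(6, 9, 6, -8).
Jacobi T = -D⁻¹(L+U): T[0,1] = -(4)/(6) = -0.6667; T[0,0] = 0.
  T[0,:] = [+0.0000 -0.6667 -0.5000 -0.3333]
  T[1,:] = [-0.3333 +0.0000 +0.5556 +0.5556]
  T[2,:] = [-0.5000 -0.1667 +0.0000 +0.8333]
  T[3,:] = [-0.6250 +0.7500 +0.1250 +0.0000]
moduli |λ_i(T)| = 1.4154, 0.7325, 0.7325, 0.3297.
ρ(T) = max|λ| = 1.4154; 1.4154 > 1: divergent.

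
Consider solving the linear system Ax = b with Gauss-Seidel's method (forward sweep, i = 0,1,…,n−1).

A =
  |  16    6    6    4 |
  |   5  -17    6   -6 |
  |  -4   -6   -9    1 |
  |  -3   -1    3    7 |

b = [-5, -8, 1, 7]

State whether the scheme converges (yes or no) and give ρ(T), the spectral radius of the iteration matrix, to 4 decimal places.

Diagonal D = diag(16, -17, -9, 7); L, U strict lower/upper.
T_GS = -(D+L)⁻¹U: row 0 first, T[0,3] = -(4)/(16) = -0.2500; later rows by forward substitution.
  T[0,:] = [+0.0000 -0.3750 -0.3750 -0.2500]
  T[1,:] = [+0.0000 -0.1103 +0.2426 -0.4265]
  T[2,:] = [+0.0000 +0.2402 +0.0049 +0.5065]
  T[3,:] = [+0.0000 -0.2794 -0.1282 -0.3852]
|roots of det(T-λI)|: 0.6231, 0.1006, 0.1006, 0.0000.
spectral radius ρ = 0.6231; 0.6231 < 1 ⇒ converges.

yes, ρ = 0.6231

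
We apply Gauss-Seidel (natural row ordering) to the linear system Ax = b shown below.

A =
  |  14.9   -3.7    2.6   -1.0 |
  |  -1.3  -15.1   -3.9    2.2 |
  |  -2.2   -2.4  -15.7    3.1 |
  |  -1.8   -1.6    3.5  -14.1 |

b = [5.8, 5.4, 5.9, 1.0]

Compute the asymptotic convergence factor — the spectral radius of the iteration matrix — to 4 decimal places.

0.1824

Split A = D + L + U, D = diag(14.9, -15.1, -15.7, -14.1).
Gauss-Seidel: T = -(D+L)⁻¹U, row 0 first, T[0,1] = -(-3.7)/(14.9) = +0.2483; later rows by forward substitution.
  T[0,:] = [+0.0000, +0.2483, -0.1745, +0.0671]
  T[1,:] = [+0.0000, -0.0214, -0.2433, +0.1399]
  T[2,:] = [+0.0000, -0.0315, +0.0616, +0.1667]
  T[3,:] = [+0.0000, -0.0371, +0.0652, +0.0169]
|roots of det(T-λI)|: 0.1824, 0.0941, 0.0941, 0.0000.
ρ = 0.1824; 0.1824 < 1, so it converges for any x₀.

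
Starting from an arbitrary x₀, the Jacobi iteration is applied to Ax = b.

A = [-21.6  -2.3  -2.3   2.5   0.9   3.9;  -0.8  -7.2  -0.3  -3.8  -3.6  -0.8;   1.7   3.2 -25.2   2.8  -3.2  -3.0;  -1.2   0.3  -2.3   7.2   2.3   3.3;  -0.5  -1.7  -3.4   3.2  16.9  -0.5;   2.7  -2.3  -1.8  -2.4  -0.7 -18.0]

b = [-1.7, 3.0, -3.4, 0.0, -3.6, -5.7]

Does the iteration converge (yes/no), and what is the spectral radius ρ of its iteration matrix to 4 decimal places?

Write A = D+L+U with D = diag(-21.6, -7.2, -25.2, 7.2, 16.9, -18).
Jacobi T = -D⁻¹(L+U): T[0,4] = -(0.9)/(-21.6) = +0.0417; T[0,0] = 0.
  T[0,:] = [+0.0000  -0.1065  -0.1065  +0.1157  +0.0417  +0.1806]
  T[1,:] = [-0.1111  +0.0000  -0.0417  -0.5278  -0.5000  -0.1111]
  T[2,:] = [+0.0675  +0.1270  +0.0000  +0.1111  -0.1270  -0.1190]
  T[3,:] = [+0.1667  -0.0417  +0.3194  +0.0000  -0.3194  -0.4583]
  T[4,:] = [+0.0296  +0.1006  +0.2012  -0.1893  +0.0000  +0.0296]
  T[5,:] = [+0.1500  -0.1278  -0.1000  -0.1333  -0.0389  +0.0000]
moduli |λ_i(T)| = 0.5261, 0.3154, 0.3154, 0.2750, 0.2750, 0.1600.
ρ = 0.5261; 0.5261 < 1: convergent.

yes, ρ = 0.5261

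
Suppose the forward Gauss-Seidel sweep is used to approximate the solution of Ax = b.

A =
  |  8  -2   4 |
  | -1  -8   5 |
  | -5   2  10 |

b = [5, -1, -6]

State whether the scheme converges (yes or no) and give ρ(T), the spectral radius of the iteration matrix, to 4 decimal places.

yes, ρ = 0.5586

Split A = D + L + U, D = diag(8, -8, 10).
T_GS = -(D+L)⁻¹U: row 0 first, T[0,1] = -(-2)/(8) = +0.2500; later rows by forward substitution.
  T[0,:] = [+0.0000  +0.2500  -0.5000]
  T[1,:] = [+0.0000  -0.0312  +0.6875]
  T[2,:] = [+0.0000  +0.1313  -0.3875]
moduli |λ_i(T)| = 0.5586, 0.1399, 0.0000.
ρ(T) = max|λ| = 0.5586; 0.5586 < 1 ⇒ converges.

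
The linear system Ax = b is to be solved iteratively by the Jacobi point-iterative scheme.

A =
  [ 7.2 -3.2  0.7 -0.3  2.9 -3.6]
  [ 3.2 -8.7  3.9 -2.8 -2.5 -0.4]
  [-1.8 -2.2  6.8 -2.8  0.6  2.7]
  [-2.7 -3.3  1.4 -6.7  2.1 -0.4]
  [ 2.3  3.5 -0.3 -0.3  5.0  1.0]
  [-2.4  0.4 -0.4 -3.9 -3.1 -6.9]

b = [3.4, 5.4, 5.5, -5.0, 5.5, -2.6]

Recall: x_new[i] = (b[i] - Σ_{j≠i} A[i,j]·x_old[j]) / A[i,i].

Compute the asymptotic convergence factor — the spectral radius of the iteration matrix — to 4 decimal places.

Write A = D+L+U with D = diag(7.2, -8.7, 6.8, -6.7, 5, -6.9).
Jacobi T = -D⁻¹(L+U): T[5,4] = -(-3.1)/(-6.9) = -0.4493; T[5,5] = 0.
  T[0,:] = [+0.0000 +0.4444 -0.0972 +0.0417 -0.4028 +0.5000]
  T[1,:] = [+0.3678 +0.0000 +0.4483 -0.3218 -0.2874 -0.0460]
  T[2,:] = [+0.2647 +0.3235 +0.0000 +0.4118 -0.0882 -0.3971]
  T[3,:] = [-0.4030 -0.4925 +0.2090 +0.0000 +0.3134 -0.0597]
  T[4,:] = [-0.4600 -0.7000 +0.0600 +0.0600 +0.0000 -0.2000]
  T[5,:] = [-0.3478 +0.0580 -0.0580 -0.5652 -0.4493 +0.0000]
moduli |λ_i(T)| = 1.1404, 0.5523, 0.5523, 0.4885, 0.4885, 0.4101.
ρ = 1.1404; 1.1404 > 1, so it fails to converge.

1.1404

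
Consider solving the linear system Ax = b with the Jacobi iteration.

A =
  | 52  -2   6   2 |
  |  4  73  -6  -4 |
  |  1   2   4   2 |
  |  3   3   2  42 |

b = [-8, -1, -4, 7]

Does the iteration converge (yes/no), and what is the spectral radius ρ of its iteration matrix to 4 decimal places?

A = D + L + U where D = diag(52, 73, 4, 42).
Jacobi: T = -D⁻¹(L+U), T[0,3] = -(2)/(52) = -0.0385; T[0,0] = 0.
  T[0,:] = [+0.0000, +0.0385, -0.1154, -0.0385]
  T[1,:] = [-0.0548, +0.0000, +0.0822, +0.0548]
  T[2,:] = [-0.2500, -0.5000, +0.0000, -0.5000]
  T[3,:] = [-0.0714, -0.0714, -0.0476, +0.0000]
|λ(T)| sorted: 0.2023, 0.1502, 0.1502, 0.0893.
ρ(T) = max|λ| = 0.2023; 0.2023 < 1, so it converges for any x₀.

yes, ρ = 0.2023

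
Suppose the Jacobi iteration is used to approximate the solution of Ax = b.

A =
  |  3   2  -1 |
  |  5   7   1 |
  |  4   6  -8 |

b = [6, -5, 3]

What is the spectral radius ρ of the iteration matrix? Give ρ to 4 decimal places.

Write A = D+L+U with D = diag(3, 7, -8).
Jacobi T = -D⁻¹(L+U): T[2,1] = -(6)/(-8) = +0.7500; T[2,2] = 0.
  T[0,:] = [+0.0000, -0.6667, +0.3333]
  T[1,:] = [-0.7143, +0.0000, -0.1429]
  T[2,:] = [+0.5000, +0.7500, +0.0000]
moduli |λ_i(T)| = 0.8325, 0.5425, 0.2899.
ρ = 0.8325; 0.8325 < 1, so it converges for any x₀.

0.8325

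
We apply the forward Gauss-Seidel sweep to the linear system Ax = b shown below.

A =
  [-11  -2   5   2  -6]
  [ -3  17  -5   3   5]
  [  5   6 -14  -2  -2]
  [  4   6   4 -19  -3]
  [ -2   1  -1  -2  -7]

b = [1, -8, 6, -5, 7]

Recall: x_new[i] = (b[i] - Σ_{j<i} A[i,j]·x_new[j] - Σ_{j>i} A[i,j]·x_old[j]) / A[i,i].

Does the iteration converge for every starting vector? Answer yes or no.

yes

Split A = D + L + U, D = diag(-11, 17, -14, -19, -7).
Gauss-Seidel: T = -(D+L)⁻¹U, row 0 first, T[0,3] = -(2)/(-11) = +0.1818; later rows by forward substitution.
  T[0,:] = [+0.0000 -0.1818 +0.4545 +0.1818 -0.5455]
  T[1,:] = [+0.0000 -0.0321 +0.3743 -0.1444 -0.3904]
  T[2,:] = [+0.0000 -0.0787 +0.3228 -0.1398 -0.5050]
  T[3,:] = [+0.0000 -0.0650 +0.2819 -0.0367 -0.5023]
  T[4,:] = [+0.0000 +0.0772 -0.2030 -0.0421 +0.3157]
moduli |λ_i(T)| = 0.5191, 0.0929, 0.0929, 0.0770, 0.0000.
ρ = 0.5191; 0.5191 < 1: convergent.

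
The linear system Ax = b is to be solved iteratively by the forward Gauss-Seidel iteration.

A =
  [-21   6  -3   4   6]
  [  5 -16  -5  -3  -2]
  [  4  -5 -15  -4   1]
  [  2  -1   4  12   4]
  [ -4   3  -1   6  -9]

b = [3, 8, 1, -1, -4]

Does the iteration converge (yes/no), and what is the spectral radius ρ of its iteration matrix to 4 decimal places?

yes, ρ = 0.5469

A = D + L + U where D = diag(-21, -16, -15, 12, -9).
T_GS = -(D+L)⁻¹U: row 0 first, T[0,3] = -(4)/(-21) = +0.1905; later rows by forward substitution.
  T[0,:] = [+0.0000, +0.2857, -0.1429, +0.1905, +0.2857]
  T[1,:] = [+0.0000, +0.0893, -0.3571, -0.1280, -0.0357]
  T[2,:] = [+0.0000, +0.0464, +0.0810, -0.1732, +0.1548]
  T[3,:] = [+0.0000, -0.0557, -0.0329, +0.0153, -0.4355]
  T[4,:] = [+0.0000, -0.1395, -0.0865, -0.0979, -0.4464]
|roots of det(T-λI)|: 0.5469, 0.1872, 0.1856, 0.1856, 0.0000.
ρ(T) = max|λ| = 0.5469; 0.5469 < 1, so it converges for any x₀.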